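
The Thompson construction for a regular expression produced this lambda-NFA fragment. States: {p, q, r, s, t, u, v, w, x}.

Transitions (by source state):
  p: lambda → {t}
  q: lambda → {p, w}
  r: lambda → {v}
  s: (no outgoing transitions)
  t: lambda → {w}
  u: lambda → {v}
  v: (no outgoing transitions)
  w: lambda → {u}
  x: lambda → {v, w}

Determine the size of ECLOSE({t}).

Start with {t}.
From t via lambda: add w.
From w via lambda: add u.
From u via lambda: add v.
lambda-closure = {t, u, v, w}, which has 4 states.

4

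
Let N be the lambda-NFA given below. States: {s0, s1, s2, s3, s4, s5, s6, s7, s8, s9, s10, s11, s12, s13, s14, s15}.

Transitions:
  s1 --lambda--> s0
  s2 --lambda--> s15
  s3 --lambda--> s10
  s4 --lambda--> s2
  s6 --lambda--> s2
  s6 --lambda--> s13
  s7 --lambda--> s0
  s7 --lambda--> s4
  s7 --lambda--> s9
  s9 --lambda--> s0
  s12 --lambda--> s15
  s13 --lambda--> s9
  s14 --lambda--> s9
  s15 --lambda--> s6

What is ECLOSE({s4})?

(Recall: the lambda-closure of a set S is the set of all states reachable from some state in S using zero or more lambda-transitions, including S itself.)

{s0, s2, s4, s6, s9, s13, s15}

Start with {s4}.
From s4 via lambda: add s2.
From s2 via lambda: add s15.
From s15 via lambda: add s6.
From s6 via lambda: add s13.
From s13 via lambda: add s9.
From s9 via lambda: add s0.
No new states can be added; the closed set is {s0, s2, s4, s6, s9, s13, s15}.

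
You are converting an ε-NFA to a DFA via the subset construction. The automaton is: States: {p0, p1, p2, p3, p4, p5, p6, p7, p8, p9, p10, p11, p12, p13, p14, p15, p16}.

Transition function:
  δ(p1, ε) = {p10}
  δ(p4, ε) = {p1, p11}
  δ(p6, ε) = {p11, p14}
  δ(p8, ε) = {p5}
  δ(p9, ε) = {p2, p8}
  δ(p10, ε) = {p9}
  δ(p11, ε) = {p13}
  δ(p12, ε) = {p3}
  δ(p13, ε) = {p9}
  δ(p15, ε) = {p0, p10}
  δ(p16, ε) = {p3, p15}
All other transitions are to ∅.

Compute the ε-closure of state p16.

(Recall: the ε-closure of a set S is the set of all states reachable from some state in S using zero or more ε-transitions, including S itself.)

Start with {p16}.
From p16 via ε: add p3, p15.
From p15 via ε: add p0, p10.
From p10 via ε: add p9.
From p9 via ε: add p2, p8.
From p8 via ε: add p5.
No new states can be added; the closed set is {p0, p2, p3, p5, p8, p9, p10, p15, p16}.

{p0, p2, p3, p5, p8, p9, p10, p15, p16}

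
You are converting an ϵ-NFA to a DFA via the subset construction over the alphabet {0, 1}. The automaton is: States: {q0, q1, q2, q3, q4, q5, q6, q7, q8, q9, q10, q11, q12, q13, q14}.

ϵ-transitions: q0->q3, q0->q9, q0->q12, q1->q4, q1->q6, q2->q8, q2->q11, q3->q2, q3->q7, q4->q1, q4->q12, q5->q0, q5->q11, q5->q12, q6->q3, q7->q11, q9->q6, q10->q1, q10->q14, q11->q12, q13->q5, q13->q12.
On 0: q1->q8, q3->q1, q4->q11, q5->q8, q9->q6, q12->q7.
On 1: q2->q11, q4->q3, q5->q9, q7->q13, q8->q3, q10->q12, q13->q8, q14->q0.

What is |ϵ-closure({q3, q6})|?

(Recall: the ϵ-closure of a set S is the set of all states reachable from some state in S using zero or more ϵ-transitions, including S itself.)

Start with {q3, q6}.
From q3 via ϵ: add q2, q7.
From q2 via ϵ: add q8, q11.
From q11 via ϵ: add q12.
ϵ-closure = {q2, q3, q6, q7, q8, q11, q12}, which has 7 states.

7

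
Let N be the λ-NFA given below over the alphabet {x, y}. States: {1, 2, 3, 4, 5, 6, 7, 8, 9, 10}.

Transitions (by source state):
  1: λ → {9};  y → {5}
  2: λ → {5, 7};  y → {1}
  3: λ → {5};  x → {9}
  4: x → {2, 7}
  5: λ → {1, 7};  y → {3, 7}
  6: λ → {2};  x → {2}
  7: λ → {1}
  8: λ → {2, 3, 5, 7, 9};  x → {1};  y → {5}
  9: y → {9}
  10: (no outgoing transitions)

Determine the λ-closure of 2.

Start with {2}.
From 2 via λ: add 5, 7.
From 5 via λ: add 1.
From 1 via λ: add 9.
No new states can be added; the closed set is {1, 2, 5, 7, 9}.

{1, 2, 5, 7, 9}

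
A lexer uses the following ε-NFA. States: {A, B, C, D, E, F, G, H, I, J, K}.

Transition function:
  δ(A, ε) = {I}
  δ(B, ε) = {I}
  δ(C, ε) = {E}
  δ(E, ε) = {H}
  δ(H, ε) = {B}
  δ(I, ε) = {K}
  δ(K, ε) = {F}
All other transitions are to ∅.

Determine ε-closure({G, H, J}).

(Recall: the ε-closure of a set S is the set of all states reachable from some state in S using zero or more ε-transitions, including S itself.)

{B, F, G, H, I, J, K}

Start with {G, H, J}.
From H via ε: add B.
From B via ε: add I.
From I via ε: add K.
From K via ε: add F.
No new states can be added; the closed set is {B, F, G, H, I, J, K}.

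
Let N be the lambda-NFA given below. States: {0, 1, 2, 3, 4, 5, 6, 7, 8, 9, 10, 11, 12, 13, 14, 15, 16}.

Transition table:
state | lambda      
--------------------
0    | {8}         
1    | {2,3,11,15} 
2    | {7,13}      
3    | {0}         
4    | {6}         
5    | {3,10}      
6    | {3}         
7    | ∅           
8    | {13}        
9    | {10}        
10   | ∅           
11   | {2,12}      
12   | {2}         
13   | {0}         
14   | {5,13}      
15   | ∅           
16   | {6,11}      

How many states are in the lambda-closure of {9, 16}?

12

Start with {9, 16}.
From 9 via lambda: add 10.
From 16 via lambda: add 6, 11.
From 6 via lambda: add 3.
From 11 via lambda: add 2, 12.
From 2 via lambda: add 7, 13.
From 3 via lambda: add 0.
From 0 via lambda: add 8.
lambda-closure = {0, 2, 3, 6, 7, 8, 9, 10, 11, 12, 13, 16}, which has 12 states.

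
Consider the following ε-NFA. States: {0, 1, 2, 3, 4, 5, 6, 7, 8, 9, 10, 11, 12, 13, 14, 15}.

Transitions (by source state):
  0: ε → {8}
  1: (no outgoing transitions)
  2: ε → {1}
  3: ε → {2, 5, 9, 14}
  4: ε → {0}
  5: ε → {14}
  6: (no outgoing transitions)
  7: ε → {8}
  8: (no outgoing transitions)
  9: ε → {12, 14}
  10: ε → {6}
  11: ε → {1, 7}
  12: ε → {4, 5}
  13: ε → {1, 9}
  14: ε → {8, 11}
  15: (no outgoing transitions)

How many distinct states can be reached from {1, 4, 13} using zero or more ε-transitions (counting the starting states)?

Start with {1, 4, 13}.
From 4 via ε: add 0.
From 13 via ε: add 9.
From 0 via ε: add 8.
From 9 via ε: add 12, 14.
From 12 via ε: add 5.
From 14 via ε: add 11.
From 11 via ε: add 7.
ε-closure = {0, 1, 4, 5, 7, 8, 9, 11, 12, 13, 14}, which has 11 states.

11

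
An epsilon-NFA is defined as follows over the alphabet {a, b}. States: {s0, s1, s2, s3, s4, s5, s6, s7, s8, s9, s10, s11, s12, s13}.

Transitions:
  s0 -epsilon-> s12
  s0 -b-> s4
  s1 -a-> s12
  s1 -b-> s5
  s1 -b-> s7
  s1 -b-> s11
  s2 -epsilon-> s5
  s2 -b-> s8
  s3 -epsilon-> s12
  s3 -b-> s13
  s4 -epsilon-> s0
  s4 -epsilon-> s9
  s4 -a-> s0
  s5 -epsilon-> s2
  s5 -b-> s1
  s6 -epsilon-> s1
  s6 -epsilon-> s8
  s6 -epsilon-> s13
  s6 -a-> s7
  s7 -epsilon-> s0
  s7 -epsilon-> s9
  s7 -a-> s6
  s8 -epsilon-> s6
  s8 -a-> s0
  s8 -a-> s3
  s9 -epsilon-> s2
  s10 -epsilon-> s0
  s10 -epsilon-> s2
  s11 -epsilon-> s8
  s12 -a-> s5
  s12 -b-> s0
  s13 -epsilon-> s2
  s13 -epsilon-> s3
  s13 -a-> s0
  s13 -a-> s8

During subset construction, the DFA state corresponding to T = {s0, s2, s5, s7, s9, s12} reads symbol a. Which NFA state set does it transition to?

s7 on a → {s6}.
s12 on a → {s5}.
No a-transition from s0, s2, s5, s9.
Union after reading a: {s5, s6}.
Now take the epsilon-closure:
From s5 via epsilon: add s2.
From s6 via epsilon: add s1, s8, s13.
From s13 via epsilon: add s3.
From s3 via epsilon: add s12.
No new states can be added; the closed set is {s1, s2, s3, s5, s6, s8, s12, s13}.

{s1, s2, s3, s5, s6, s8, s12, s13}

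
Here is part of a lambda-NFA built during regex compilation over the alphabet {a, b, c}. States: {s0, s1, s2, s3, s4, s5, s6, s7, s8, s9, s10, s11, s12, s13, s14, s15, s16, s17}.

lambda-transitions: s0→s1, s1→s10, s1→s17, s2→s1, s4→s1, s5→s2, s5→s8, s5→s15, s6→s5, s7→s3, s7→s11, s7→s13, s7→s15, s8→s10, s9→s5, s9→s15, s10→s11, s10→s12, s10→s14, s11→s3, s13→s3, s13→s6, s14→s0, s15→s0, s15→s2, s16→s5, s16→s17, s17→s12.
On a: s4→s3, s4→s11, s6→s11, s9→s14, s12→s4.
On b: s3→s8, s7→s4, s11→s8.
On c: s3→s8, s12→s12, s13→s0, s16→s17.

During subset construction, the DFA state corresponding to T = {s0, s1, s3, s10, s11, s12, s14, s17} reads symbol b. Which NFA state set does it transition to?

s3 on b → {s8}.
s11 on b → {s8}.
No b-transition from s0, s1, s10, s12, s14, s17.
Union after reading b: {s8}.
Now take the lambda-closure:
From s8 via lambda: add s10.
From s10 via lambda: add s11, s12, s14.
From s11 via lambda: add s3.
From s14 via lambda: add s0.
From s0 via lambda: add s1.
From s1 via lambda: add s17.
No new states can be added; the closed set is {s0, s1, s3, s8, s10, s11, s12, s14, s17}.

{s0, s1, s3, s8, s10, s11, s12, s14, s17}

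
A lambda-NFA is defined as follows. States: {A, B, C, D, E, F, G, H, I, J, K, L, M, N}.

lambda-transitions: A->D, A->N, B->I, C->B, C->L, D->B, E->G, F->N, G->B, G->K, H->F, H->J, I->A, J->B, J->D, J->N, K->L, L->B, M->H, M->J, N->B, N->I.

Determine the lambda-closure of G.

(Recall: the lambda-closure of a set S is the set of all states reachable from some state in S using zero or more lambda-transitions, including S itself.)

{A, B, D, G, I, K, L, N}

Start with {G}.
From G via lambda: add B, K.
From B via lambda: add I.
From K via lambda: add L.
From I via lambda: add A.
From A via lambda: add D, N.
No new states can be added; the closed set is {A, B, D, G, I, K, L, N}.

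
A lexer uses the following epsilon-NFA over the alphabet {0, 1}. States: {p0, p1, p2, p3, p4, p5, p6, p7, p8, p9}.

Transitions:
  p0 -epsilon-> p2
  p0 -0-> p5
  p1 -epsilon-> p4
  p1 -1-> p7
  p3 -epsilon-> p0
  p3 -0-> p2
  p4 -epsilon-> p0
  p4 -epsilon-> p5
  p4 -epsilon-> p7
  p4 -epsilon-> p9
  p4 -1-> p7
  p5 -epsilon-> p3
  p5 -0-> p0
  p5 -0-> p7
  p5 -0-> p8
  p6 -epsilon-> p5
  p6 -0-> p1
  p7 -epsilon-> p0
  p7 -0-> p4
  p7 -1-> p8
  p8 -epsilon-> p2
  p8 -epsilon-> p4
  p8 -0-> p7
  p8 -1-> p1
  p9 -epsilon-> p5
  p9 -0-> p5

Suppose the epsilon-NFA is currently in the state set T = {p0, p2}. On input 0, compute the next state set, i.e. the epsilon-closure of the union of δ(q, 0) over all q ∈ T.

p0 on 0 → {p5}.
No 0-transition from p2.
Union after reading 0: {p5}.
Now take the epsilon-closure:
From p5 via epsilon: add p3.
From p3 via epsilon: add p0.
From p0 via epsilon: add p2.
No new states can be added; the closed set is {p0, p2, p3, p5}.

{p0, p2, p3, p5}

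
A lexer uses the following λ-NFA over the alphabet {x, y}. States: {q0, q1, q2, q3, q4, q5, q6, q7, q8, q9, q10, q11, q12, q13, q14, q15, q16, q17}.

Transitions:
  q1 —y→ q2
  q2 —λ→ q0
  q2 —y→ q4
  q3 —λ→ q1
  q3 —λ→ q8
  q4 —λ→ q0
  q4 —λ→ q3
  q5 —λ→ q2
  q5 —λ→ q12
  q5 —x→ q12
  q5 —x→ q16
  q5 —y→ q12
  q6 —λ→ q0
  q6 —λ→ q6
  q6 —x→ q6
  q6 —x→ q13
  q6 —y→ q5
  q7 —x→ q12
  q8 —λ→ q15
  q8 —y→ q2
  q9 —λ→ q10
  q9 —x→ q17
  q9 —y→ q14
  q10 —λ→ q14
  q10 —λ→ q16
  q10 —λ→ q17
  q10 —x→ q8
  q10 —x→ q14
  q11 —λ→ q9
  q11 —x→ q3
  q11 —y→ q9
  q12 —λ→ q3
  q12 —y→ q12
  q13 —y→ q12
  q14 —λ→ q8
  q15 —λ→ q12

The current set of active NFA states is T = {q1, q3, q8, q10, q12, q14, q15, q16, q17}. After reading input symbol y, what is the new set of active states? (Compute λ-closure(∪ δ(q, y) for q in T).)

{q0, q1, q2, q3, q8, q12, q15}

q1 on y → {q2}.
q8 on y → {q2}.
q12 on y → {q12}.
No y-transition from q3, q10, q14, q15, q16, q17.
Union after reading y: {q2, q12}.
Now take the λ-closure:
From q2 via λ: add q0.
From q12 via λ: add q3.
From q3 via λ: add q1, q8.
From q8 via λ: add q15.
No new states can be added; the closed set is {q0, q1, q2, q3, q8, q12, q15}.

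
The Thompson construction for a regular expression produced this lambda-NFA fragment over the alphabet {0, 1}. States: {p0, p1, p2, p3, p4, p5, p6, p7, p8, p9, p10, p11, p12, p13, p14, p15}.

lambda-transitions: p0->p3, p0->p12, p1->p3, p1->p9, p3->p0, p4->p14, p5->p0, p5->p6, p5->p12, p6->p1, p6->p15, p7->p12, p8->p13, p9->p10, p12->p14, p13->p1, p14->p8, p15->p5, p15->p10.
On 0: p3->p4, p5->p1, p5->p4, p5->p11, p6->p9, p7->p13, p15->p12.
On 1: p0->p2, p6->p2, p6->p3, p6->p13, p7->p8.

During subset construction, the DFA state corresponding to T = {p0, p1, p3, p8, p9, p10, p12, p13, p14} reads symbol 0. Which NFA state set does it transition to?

{p0, p1, p3, p4, p8, p9, p10, p12, p13, p14}

p3 on 0 → {p4}.
No 0-transition from p0, p1, p8, p9, p10, p12, p13, p14.
Union after reading 0: {p4}.
Now take the lambda-closure:
From p4 via lambda: add p14.
From p14 via lambda: add p8.
From p8 via lambda: add p13.
From p13 via lambda: add p1.
From p1 via lambda: add p3, p9.
From p3 via lambda: add p0.
From p9 via lambda: add p10.
From p0 via lambda: add p12.
No new states can be added; the closed set is {p0, p1, p3, p4, p8, p9, p10, p12, p13, p14}.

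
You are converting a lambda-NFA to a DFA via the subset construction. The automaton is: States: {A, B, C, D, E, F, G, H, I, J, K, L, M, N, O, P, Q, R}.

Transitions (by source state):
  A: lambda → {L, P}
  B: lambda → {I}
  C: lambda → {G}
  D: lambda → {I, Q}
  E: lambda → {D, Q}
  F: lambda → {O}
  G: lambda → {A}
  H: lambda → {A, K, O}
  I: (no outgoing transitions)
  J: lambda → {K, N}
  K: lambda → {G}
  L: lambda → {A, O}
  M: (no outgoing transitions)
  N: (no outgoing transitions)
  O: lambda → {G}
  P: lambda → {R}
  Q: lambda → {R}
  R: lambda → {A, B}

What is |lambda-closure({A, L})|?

8

Start with {A, L}.
From A via lambda: add P.
From L via lambda: add O.
From O via lambda: add G.
From P via lambda: add R.
From R via lambda: add B.
From B via lambda: add I.
lambda-closure = {A, B, G, I, L, O, P, R}, which has 8 states.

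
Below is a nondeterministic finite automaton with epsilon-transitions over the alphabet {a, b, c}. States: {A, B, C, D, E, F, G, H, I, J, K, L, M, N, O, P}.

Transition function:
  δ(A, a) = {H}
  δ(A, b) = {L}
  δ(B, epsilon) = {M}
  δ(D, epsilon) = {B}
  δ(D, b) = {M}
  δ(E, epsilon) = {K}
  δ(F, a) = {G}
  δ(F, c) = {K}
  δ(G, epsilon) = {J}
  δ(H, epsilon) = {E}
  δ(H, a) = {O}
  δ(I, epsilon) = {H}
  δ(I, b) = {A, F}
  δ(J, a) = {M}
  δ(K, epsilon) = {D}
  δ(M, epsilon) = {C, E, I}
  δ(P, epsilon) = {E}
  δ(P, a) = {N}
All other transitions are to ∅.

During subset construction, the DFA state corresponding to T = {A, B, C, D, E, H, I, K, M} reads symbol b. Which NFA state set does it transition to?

A on b → {L}.
D on b → {M}.
I on b → {A, F}.
No b-transition from B, C, E, H, K, M.
Union after reading b: {A, F, L, M}.
Now take the epsilon-closure:
From M via epsilon: add C, E, I.
From E via epsilon: add K.
From I via epsilon: add H.
From K via epsilon: add D.
From D via epsilon: add B.
No new states can be added; the closed set is {A, B, C, D, E, F, H, I, K, L, M}.

{A, B, C, D, E, F, H, I, K, L, M}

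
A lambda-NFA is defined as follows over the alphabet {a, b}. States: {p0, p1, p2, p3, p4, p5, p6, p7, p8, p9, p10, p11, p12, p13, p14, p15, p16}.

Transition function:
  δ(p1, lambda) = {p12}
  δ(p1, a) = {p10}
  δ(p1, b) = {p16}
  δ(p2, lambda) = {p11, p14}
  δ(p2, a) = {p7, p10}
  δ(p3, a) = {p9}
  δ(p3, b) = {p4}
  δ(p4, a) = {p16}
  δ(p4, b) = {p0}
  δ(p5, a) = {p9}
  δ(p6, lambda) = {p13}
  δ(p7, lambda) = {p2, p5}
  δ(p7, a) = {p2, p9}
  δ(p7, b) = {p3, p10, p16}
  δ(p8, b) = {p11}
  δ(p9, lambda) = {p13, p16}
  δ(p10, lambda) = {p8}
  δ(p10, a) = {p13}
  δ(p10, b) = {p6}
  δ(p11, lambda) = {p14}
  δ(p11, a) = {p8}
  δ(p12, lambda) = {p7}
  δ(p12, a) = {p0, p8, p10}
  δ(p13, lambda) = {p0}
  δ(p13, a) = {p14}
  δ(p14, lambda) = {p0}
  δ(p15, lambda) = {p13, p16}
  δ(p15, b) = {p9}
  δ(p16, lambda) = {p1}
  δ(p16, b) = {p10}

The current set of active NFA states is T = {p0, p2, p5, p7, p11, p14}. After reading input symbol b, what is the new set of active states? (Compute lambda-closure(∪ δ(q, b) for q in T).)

p7 on b → {p3, p10, p16}.
No b-transition from p0, p2, p5, p11, p14.
Union after reading b: {p3, p10, p16}.
Now take the lambda-closure:
From p10 via lambda: add p8.
From p16 via lambda: add p1.
From p1 via lambda: add p12.
From p12 via lambda: add p7.
From p7 via lambda: add p2, p5.
From p2 via lambda: add p11, p14.
From p14 via lambda: add p0.
No new states can be added; the closed set is {p0, p1, p2, p3, p5, p7, p8, p10, p11, p12, p14, p16}.

{p0, p1, p2, p3, p5, p7, p8, p10, p11, p12, p14, p16}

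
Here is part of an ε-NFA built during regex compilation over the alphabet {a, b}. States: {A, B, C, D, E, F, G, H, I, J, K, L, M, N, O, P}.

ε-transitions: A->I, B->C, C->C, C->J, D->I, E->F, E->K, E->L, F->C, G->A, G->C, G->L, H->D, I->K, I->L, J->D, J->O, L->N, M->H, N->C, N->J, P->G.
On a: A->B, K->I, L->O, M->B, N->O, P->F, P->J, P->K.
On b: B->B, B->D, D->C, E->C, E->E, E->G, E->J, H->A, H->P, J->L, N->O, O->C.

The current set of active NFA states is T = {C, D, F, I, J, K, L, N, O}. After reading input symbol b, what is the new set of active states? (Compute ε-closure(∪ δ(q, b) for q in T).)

D on b → {C}.
J on b → {L}.
N on b → {O}.
O on b → {C}.
No b-transition from C, F, I, K, L.
Union after reading b: {C, L, O}.
Now take the ε-closure:
From C via ε: add J.
From L via ε: add N.
From J via ε: add D.
From D via ε: add I.
From I via ε: add K.
No new states can be added; the closed set is {C, D, I, J, K, L, N, O}.

{C, D, I, J, K, L, N, O}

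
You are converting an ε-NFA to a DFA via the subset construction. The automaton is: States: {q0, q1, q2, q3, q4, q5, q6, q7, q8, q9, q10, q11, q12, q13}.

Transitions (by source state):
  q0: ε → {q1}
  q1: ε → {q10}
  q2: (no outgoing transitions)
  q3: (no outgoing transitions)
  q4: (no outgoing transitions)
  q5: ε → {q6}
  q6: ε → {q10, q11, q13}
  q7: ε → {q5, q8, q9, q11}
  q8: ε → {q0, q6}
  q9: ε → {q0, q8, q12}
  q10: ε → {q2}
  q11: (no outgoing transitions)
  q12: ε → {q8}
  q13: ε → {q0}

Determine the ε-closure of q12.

Start with {q12}.
From q12 via ε: add q8.
From q8 via ε: add q0, q6.
From q0 via ε: add q1.
From q6 via ε: add q10, q11, q13.
From q10 via ε: add q2.
No new states can be added; the closed set is {q0, q1, q2, q6, q8, q10, q11, q12, q13}.

{q0, q1, q2, q6, q8, q10, q11, q12, q13}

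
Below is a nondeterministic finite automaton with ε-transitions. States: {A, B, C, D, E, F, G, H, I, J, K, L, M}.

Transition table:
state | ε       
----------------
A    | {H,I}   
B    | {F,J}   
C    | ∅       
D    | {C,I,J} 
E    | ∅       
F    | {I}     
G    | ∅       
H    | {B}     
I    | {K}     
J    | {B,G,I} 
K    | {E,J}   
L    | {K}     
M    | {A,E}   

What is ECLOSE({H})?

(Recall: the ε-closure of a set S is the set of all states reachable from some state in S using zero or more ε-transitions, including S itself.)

{B, E, F, G, H, I, J, K}

Start with {H}.
From H via ε: add B.
From B via ε: add F, J.
From F via ε: add I.
From J via ε: add G.
From I via ε: add K.
From K via ε: add E.
No new states can be added; the closed set is {B, E, F, G, H, I, J, K}.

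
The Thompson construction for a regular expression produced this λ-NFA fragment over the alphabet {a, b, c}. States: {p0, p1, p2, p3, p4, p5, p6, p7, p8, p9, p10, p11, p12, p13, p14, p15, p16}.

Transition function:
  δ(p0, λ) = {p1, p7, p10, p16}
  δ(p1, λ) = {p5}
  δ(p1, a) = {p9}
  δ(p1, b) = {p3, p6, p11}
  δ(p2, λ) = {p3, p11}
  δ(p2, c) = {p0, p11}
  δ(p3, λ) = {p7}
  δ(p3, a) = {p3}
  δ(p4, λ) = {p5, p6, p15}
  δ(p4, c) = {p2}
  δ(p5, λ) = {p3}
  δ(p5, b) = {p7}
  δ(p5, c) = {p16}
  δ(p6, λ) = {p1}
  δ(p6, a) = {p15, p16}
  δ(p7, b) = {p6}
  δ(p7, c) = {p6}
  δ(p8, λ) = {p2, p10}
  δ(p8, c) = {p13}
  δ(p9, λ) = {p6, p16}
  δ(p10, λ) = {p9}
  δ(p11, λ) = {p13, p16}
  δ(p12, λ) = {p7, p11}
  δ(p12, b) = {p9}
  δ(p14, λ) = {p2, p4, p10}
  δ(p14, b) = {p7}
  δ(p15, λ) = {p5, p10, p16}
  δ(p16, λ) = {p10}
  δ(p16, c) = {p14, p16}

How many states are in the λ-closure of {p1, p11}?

Start with {p1, p11}.
From p1 via λ: add p5.
From p11 via λ: add p13, p16.
From p5 via λ: add p3.
From p16 via λ: add p10.
From p3 via λ: add p7.
From p10 via λ: add p9.
From p9 via λ: add p6.
λ-closure = {p1, p3, p5, p6, p7, p9, p10, p11, p13, p16}, which has 10 states.

10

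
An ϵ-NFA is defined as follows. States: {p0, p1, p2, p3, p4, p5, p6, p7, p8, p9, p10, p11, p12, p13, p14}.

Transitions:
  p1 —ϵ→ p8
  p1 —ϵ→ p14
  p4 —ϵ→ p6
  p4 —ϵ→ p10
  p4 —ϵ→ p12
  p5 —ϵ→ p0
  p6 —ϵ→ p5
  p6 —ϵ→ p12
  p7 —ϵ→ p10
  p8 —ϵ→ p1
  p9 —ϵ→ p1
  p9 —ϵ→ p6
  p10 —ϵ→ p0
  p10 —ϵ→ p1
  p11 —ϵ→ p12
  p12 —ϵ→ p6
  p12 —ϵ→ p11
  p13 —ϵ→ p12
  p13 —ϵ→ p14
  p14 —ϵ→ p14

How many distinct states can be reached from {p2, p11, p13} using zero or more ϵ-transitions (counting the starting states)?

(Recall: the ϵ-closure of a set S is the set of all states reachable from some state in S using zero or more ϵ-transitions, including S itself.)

Start with {p2, p11, p13}.
From p11 via ϵ: add p12.
From p13 via ϵ: add p14.
From p12 via ϵ: add p6.
From p6 via ϵ: add p5.
From p5 via ϵ: add p0.
ϵ-closure = {p0, p2, p5, p6, p11, p12, p13, p14}, which has 8 states.

8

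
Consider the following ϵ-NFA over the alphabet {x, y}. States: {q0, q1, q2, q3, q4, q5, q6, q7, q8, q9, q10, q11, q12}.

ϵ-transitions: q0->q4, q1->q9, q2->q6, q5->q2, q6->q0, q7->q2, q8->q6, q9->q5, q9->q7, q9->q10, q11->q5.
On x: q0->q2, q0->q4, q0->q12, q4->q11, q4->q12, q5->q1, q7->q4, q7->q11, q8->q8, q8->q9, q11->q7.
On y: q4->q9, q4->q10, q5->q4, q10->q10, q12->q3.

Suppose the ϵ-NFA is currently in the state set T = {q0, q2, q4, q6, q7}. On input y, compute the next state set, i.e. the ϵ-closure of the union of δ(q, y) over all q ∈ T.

q4 on y → {q9, q10}.
No y-transition from q0, q2, q6, q7.
Union after reading y: {q9, q10}.
Now take the ϵ-closure:
From q9 via ϵ: add q5, q7.
From q5 via ϵ: add q2.
From q2 via ϵ: add q6.
From q6 via ϵ: add q0.
From q0 via ϵ: add q4.
No new states can be added; the closed set is {q0, q2, q4, q5, q6, q7, q9, q10}.

{q0, q2, q4, q5, q6, q7, q9, q10}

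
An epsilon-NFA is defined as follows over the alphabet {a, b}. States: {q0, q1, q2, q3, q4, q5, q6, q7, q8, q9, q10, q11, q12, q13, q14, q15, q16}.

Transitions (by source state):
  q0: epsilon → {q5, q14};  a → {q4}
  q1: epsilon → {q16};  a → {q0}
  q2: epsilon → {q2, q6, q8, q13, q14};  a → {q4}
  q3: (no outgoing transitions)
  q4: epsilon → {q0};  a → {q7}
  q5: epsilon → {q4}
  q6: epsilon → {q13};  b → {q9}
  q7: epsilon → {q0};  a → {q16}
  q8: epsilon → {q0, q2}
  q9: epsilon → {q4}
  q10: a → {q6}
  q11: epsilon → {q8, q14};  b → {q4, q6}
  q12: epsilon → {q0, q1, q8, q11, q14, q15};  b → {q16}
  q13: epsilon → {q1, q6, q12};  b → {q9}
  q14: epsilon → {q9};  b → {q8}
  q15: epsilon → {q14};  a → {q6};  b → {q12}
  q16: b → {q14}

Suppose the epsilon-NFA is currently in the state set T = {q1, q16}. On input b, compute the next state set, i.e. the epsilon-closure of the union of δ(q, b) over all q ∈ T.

q16 on b → {q14}.
No b-transition from q1.
Union after reading b: {q14}.
Now take the epsilon-closure:
From q14 via epsilon: add q9.
From q9 via epsilon: add q4.
From q4 via epsilon: add q0.
From q0 via epsilon: add q5.
No new states can be added; the closed set is {q0, q4, q5, q9, q14}.

{q0, q4, q5, q9, q14}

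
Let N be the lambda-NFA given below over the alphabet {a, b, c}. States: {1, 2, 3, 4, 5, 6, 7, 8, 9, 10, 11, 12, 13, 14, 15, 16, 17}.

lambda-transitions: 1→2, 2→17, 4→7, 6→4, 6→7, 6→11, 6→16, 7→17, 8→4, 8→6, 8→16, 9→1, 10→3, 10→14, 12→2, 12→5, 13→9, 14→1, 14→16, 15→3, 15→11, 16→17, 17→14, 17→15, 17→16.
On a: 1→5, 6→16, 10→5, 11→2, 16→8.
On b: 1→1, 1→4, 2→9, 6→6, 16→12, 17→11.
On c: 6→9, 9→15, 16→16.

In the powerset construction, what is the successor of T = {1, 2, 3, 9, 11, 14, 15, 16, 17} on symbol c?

{1, 2, 3, 11, 14, 15, 16, 17}

9 on c → {15}.
16 on c → {16}.
No c-transition from 1, 2, 3, 11, 14, 15, 17.
Union after reading c: {15, 16}.
Now take the lambda-closure:
From 15 via lambda: add 3, 11.
From 16 via lambda: add 17.
From 17 via lambda: add 14.
From 14 via lambda: add 1.
From 1 via lambda: add 2.
No new states can be added; the closed set is {1, 2, 3, 11, 14, 15, 16, 17}.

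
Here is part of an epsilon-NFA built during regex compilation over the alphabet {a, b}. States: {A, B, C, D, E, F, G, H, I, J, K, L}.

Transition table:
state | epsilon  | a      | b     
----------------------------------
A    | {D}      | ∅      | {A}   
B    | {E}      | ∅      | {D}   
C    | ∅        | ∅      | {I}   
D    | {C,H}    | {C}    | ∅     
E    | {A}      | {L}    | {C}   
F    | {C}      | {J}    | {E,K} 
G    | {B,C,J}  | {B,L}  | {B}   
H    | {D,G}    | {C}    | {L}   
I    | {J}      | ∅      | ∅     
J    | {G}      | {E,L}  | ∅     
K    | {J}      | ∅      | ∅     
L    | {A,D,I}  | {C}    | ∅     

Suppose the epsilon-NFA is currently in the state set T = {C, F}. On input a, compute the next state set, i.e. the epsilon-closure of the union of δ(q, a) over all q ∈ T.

F on a → {J}.
No a-transition from C.
Union after reading a: {J}.
Now take the epsilon-closure:
From J via epsilon: add G.
From G via epsilon: add B, C.
From B via epsilon: add E.
From E via epsilon: add A.
From A via epsilon: add D.
From D via epsilon: add H.
No new states can be added; the closed set is {A, B, C, D, E, G, H, J}.

{A, B, C, D, E, G, H, J}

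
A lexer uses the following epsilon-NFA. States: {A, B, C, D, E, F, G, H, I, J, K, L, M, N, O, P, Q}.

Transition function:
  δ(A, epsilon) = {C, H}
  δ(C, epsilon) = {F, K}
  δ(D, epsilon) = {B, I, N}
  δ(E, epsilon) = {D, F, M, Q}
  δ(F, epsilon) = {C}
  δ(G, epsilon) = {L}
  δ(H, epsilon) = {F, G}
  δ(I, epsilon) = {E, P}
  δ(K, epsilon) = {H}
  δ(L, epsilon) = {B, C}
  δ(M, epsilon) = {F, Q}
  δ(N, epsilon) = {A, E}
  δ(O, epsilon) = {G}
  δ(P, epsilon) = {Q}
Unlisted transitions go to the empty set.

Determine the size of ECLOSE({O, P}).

10

Start with {O, P}.
From O via epsilon: add G.
From P via epsilon: add Q.
From G via epsilon: add L.
From L via epsilon: add B, C.
From C via epsilon: add F, K.
From K via epsilon: add H.
epsilon-closure = {B, C, F, G, H, K, L, O, P, Q}, which has 10 states.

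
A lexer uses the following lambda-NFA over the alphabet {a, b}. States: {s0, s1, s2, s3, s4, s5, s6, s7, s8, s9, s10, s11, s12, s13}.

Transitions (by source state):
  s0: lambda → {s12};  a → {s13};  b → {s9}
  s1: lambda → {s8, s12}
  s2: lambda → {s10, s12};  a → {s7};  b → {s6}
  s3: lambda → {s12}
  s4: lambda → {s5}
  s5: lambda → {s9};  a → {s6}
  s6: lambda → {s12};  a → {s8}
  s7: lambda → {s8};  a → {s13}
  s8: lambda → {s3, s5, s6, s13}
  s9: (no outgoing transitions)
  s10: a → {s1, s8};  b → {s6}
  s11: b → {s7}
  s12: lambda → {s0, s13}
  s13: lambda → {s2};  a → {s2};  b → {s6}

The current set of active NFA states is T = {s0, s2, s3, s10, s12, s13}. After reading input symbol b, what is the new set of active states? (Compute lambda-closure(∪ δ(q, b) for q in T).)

s0 on b → {s9}.
s2 on b → {s6}.
s10 on b → {s6}.
s13 on b → {s6}.
No b-transition from s3, s12.
Union after reading b: {s6, s9}.
Now take the lambda-closure:
From s6 via lambda: add s12.
From s12 via lambda: add s0, s13.
From s13 via lambda: add s2.
From s2 via lambda: add s10.
No new states can be added; the closed set is {s0, s2, s6, s9, s10, s12, s13}.

{s0, s2, s6, s9, s10, s12, s13}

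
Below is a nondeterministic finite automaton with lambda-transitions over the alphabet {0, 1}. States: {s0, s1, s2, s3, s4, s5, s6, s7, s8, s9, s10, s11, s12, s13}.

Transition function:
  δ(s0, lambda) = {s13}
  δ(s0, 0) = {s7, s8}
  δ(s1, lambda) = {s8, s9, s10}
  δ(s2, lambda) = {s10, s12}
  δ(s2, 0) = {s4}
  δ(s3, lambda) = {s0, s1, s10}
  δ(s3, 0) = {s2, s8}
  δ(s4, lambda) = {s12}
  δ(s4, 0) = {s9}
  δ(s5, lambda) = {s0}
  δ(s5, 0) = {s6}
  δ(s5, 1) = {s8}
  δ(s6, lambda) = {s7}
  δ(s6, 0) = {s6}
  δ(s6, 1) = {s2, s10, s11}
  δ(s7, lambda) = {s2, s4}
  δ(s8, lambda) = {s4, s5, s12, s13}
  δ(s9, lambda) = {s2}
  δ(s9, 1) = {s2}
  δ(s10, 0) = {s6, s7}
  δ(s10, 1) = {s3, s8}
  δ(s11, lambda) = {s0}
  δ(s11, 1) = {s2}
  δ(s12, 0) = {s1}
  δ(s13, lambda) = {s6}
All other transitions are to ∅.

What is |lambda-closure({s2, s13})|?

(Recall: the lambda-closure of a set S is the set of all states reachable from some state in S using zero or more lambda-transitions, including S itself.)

7

Start with {s2, s13}.
From s2 via lambda: add s10, s12.
From s13 via lambda: add s6.
From s6 via lambda: add s7.
From s7 via lambda: add s4.
lambda-closure = {s2, s4, s6, s7, s10, s12, s13}, which has 7 states.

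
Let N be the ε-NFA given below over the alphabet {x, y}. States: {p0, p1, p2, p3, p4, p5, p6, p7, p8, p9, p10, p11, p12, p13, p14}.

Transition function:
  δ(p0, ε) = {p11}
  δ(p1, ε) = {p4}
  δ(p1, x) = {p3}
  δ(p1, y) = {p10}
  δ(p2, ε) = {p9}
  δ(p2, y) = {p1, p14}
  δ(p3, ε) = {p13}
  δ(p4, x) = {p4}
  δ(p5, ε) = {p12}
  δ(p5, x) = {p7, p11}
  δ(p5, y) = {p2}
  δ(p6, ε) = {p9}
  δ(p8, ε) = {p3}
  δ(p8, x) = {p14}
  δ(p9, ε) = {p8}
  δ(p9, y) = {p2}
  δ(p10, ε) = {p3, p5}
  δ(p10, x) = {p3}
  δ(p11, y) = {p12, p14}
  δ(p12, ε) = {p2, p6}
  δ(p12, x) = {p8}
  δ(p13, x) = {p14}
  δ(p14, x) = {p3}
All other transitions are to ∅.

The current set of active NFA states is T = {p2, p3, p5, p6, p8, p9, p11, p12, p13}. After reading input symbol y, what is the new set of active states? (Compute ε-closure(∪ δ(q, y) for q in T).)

{p1, p2, p3, p4, p6, p8, p9, p12, p13, p14}

p2 on y → {p1, p14}.
p5 on y → {p2}.
p9 on y → {p2}.
p11 on y → {p12, p14}.
No y-transition from p3, p6, p8, p12, p13.
Union after reading y: {p1, p2, p12, p14}.
Now take the ε-closure:
From p1 via ε: add p4.
From p2 via ε: add p9.
From p12 via ε: add p6.
From p9 via ε: add p8.
From p8 via ε: add p3.
From p3 via ε: add p13.
No new states can be added; the closed set is {p1, p2, p3, p4, p6, p8, p9, p12, p13, p14}.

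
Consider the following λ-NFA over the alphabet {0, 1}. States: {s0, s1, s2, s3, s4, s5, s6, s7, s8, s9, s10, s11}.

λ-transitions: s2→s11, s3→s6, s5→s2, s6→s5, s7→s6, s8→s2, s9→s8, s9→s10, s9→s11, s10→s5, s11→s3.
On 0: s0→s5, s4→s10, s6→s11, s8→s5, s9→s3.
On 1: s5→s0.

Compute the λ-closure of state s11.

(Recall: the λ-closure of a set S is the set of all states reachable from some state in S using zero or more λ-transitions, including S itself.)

Start with {s11}.
From s11 via λ: add s3.
From s3 via λ: add s6.
From s6 via λ: add s5.
From s5 via λ: add s2.
No new states can be added; the closed set is {s2, s3, s5, s6, s11}.

{s2, s3, s5, s6, s11}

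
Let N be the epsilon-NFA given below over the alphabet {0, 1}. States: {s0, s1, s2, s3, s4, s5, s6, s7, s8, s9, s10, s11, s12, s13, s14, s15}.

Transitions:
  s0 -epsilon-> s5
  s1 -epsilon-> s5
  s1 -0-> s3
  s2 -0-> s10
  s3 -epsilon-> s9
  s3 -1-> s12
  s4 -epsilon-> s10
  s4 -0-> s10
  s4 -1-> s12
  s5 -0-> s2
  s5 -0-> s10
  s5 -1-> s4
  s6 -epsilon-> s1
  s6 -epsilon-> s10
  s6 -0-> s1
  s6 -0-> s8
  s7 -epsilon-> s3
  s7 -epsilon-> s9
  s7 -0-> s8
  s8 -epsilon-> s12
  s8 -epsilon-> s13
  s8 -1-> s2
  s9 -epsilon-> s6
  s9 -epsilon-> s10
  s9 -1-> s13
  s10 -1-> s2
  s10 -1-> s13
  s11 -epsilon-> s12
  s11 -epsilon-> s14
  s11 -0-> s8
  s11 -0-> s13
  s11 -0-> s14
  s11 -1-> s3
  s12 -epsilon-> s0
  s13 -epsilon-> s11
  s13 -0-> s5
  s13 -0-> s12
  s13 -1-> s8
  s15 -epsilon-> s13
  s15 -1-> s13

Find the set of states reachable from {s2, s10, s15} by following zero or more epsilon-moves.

Start with {s2, s10, s15}.
From s15 via epsilon: add s13.
From s13 via epsilon: add s11.
From s11 via epsilon: add s12, s14.
From s12 via epsilon: add s0.
From s0 via epsilon: add s5.
No new states can be added; the closed set is {s0, s2, s5, s10, s11, s12, s13, s14, s15}.

{s0, s2, s5, s10, s11, s12, s13, s14, s15}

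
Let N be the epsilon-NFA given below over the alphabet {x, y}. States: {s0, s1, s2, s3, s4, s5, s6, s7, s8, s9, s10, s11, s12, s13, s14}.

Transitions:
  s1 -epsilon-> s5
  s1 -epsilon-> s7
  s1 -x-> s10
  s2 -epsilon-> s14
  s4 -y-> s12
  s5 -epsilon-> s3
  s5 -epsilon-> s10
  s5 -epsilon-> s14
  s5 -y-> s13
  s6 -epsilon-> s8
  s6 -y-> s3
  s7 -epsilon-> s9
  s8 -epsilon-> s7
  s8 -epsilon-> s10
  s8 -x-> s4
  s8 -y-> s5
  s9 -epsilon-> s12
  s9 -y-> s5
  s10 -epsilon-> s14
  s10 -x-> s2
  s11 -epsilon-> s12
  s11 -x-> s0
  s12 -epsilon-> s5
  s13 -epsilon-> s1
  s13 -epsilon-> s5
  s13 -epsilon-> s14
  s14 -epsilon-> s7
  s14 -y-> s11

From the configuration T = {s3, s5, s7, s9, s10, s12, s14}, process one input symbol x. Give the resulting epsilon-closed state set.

s10 on x → {s2}.
No x-transition from s3, s5, s7, s9, s12, s14.
Union after reading x: {s2}.
Now take the epsilon-closure:
From s2 via epsilon: add s14.
From s14 via epsilon: add s7.
From s7 via epsilon: add s9.
From s9 via epsilon: add s12.
From s12 via epsilon: add s5.
From s5 via epsilon: add s3, s10.
No new states can be added; the closed set is {s2, s3, s5, s7, s9, s10, s12, s14}.

{s2, s3, s5, s7, s9, s10, s12, s14}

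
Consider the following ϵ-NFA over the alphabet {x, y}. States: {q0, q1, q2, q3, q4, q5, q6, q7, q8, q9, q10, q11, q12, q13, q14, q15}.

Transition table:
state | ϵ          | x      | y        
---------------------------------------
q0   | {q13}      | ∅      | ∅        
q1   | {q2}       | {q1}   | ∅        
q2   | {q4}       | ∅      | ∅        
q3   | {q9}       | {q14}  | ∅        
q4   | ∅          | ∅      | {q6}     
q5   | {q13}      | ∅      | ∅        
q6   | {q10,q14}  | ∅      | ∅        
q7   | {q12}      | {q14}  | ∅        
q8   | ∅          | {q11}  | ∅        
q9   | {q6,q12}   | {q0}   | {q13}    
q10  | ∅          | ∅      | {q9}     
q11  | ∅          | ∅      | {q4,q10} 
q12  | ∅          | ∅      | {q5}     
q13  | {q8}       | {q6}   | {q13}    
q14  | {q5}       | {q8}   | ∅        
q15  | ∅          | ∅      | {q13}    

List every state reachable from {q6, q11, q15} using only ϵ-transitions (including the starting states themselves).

Start with {q6, q11, q15}.
From q6 via ϵ: add q10, q14.
From q14 via ϵ: add q5.
From q5 via ϵ: add q13.
From q13 via ϵ: add q8.
No new states can be added; the closed set is {q5, q6, q8, q10, q11, q13, q14, q15}.

{q5, q6, q8, q10, q11, q13, q14, q15}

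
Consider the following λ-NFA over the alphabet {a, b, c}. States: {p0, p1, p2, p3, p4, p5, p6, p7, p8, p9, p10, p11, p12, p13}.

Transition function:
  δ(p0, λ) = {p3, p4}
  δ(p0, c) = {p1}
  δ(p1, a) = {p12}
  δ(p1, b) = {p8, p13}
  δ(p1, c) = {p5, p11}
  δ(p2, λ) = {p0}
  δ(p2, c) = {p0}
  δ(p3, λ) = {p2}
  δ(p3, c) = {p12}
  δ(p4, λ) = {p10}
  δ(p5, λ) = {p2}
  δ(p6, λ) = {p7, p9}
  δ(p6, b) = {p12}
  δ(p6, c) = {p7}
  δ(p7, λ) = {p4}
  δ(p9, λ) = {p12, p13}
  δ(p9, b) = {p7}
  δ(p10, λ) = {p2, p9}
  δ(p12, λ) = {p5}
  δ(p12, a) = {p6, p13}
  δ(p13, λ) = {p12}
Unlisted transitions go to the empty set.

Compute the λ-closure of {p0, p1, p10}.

Start with {p0, p1, p10}.
From p0 via λ: add p3, p4.
From p10 via λ: add p2, p9.
From p9 via λ: add p12, p13.
From p12 via λ: add p5.
No new states can be added; the closed set is {p0, p1, p2, p3, p4, p5, p9, p10, p12, p13}.

{p0, p1, p2, p3, p4, p5, p9, p10, p12, p13}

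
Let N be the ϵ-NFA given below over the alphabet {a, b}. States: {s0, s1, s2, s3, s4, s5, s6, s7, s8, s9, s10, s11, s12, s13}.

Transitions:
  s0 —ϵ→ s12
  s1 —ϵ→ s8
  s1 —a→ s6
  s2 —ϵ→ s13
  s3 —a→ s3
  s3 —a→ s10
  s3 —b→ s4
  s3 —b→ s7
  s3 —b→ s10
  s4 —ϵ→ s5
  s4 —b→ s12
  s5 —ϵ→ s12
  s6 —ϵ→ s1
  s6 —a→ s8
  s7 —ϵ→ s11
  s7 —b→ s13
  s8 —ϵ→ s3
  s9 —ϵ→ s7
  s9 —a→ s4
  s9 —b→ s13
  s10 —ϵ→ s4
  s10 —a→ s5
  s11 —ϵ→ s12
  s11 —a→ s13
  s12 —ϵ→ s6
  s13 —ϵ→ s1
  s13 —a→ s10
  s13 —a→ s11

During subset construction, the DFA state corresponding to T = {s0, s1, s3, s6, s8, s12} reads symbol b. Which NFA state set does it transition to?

s3 on b → {s4, s7, s10}.
No b-transition from s0, s1, s6, s8, s12.
Union after reading b: {s4, s7, s10}.
Now take the ϵ-closure:
From s4 via ϵ: add s5.
From s7 via ϵ: add s11.
From s5 via ϵ: add s12.
From s12 via ϵ: add s6.
From s6 via ϵ: add s1.
From s1 via ϵ: add s8.
From s8 via ϵ: add s3.
No new states can be added; the closed set is {s1, s3, s4, s5, s6, s7, s8, s10, s11, s12}.

{s1, s3, s4, s5, s6, s7, s8, s10, s11, s12}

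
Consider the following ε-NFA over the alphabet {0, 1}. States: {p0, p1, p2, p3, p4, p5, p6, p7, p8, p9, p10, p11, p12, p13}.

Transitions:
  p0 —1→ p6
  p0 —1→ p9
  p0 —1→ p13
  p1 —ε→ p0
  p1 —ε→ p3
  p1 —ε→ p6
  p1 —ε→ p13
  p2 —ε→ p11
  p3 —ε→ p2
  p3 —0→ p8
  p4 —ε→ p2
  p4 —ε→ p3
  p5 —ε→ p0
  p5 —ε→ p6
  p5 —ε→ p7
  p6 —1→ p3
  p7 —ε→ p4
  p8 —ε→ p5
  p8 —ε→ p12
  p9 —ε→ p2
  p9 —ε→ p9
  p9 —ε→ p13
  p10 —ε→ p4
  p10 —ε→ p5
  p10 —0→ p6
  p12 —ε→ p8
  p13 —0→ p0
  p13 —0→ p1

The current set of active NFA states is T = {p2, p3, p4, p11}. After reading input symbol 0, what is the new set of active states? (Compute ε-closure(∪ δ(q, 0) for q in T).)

p3 on 0 → {p8}.
No 0-transition from p2, p4, p11.
Union after reading 0: {p8}.
Now take the ε-closure:
From p8 via ε: add p5, p12.
From p5 via ε: add p0, p6, p7.
From p7 via ε: add p4.
From p4 via ε: add p2, p3.
From p2 via ε: add p11.
No new states can be added; the closed set is {p0, p2, p3, p4, p5, p6, p7, p8, p11, p12}.

{p0, p2, p3, p4, p5, p6, p7, p8, p11, p12}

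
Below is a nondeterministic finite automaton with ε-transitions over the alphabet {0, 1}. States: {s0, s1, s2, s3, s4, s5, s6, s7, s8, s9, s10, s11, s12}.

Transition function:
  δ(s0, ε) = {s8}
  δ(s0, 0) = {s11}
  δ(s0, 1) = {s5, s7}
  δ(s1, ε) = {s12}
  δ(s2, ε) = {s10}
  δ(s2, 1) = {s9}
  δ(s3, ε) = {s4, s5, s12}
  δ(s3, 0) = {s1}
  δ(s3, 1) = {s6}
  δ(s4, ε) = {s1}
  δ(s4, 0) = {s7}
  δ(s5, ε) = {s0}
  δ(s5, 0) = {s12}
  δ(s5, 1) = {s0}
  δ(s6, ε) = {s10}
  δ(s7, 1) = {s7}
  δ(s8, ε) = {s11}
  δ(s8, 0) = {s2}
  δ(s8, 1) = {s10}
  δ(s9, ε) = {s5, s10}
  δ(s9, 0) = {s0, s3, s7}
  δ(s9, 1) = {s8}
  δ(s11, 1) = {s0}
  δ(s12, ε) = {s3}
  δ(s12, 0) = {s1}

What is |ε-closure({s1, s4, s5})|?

Start with {s1, s4, s5}.
From s1 via ε: add s12.
From s5 via ε: add s0.
From s0 via ε: add s8.
From s12 via ε: add s3.
From s8 via ε: add s11.
ε-closure = {s0, s1, s3, s4, s5, s8, s11, s12}, which has 8 states.

8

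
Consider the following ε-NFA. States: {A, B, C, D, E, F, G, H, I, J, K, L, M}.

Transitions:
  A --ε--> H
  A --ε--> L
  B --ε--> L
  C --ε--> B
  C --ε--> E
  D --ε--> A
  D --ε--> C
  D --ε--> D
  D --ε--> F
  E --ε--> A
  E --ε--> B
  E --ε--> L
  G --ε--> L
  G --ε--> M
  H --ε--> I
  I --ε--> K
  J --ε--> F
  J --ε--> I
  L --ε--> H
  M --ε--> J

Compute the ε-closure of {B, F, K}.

Start with {B, F, K}.
From B via ε: add L.
From L via ε: add H.
From H via ε: add I.
No new states can be added; the closed set is {B, F, H, I, K, L}.

{B, F, H, I, K, L}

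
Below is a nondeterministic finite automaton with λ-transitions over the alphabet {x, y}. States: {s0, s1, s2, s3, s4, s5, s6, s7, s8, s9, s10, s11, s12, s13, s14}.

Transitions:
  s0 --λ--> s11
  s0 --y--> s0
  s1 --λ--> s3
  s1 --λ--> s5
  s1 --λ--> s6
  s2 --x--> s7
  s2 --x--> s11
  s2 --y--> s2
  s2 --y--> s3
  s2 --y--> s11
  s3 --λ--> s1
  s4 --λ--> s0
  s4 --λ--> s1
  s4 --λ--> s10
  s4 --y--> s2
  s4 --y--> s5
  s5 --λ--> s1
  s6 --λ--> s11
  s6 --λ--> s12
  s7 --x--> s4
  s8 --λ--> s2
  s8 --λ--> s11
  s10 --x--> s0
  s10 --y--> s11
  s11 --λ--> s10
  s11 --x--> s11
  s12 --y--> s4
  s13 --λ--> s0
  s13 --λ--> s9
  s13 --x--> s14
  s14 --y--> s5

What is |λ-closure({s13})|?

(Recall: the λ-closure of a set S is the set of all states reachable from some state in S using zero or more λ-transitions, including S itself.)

Start with {s13}.
From s13 via λ: add s0, s9.
From s0 via λ: add s11.
From s11 via λ: add s10.
λ-closure = {s0, s9, s10, s11, s13}, which has 5 states.

5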